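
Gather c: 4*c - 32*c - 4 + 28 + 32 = 56 - 28*c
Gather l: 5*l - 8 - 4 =5*l - 12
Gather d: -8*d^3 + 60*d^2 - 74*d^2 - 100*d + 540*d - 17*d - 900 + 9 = -8*d^3 - 14*d^2 + 423*d - 891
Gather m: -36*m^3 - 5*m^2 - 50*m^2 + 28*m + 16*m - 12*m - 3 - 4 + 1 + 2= -36*m^3 - 55*m^2 + 32*m - 4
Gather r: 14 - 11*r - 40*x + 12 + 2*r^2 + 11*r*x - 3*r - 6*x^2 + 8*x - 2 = 2*r^2 + r*(11*x - 14) - 6*x^2 - 32*x + 24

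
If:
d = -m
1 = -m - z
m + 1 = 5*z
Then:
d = 1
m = -1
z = 0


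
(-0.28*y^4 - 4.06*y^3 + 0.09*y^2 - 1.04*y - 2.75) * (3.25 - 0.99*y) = 0.2772*y^5 + 3.1094*y^4 - 13.2841*y^3 + 1.3221*y^2 - 0.6575*y - 8.9375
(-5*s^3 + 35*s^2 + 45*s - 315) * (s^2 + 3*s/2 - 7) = -5*s^5 + 55*s^4/2 + 265*s^3/2 - 985*s^2/2 - 1575*s/2 + 2205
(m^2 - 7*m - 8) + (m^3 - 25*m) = m^3 + m^2 - 32*m - 8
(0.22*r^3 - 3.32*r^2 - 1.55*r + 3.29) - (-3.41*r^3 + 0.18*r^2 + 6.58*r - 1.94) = 3.63*r^3 - 3.5*r^2 - 8.13*r + 5.23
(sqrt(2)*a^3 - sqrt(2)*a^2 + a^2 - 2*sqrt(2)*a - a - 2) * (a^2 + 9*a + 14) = sqrt(2)*a^5 + a^4 + 8*sqrt(2)*a^4 + 3*sqrt(2)*a^3 + 8*a^3 - 32*sqrt(2)*a^2 + 3*a^2 - 28*sqrt(2)*a - 32*a - 28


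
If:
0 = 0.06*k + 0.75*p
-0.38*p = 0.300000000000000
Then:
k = 9.87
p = -0.79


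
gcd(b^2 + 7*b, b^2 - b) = b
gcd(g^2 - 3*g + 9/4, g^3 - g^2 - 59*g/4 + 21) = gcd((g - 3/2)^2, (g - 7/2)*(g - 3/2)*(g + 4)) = g - 3/2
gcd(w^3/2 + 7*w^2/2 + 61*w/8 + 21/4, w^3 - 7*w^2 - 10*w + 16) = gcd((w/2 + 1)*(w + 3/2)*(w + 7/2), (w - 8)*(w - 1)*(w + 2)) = w + 2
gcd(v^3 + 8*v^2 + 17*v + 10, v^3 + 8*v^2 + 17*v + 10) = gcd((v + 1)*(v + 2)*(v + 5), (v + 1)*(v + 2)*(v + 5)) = v^3 + 8*v^2 + 17*v + 10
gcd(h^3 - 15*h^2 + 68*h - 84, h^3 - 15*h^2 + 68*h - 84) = h^3 - 15*h^2 + 68*h - 84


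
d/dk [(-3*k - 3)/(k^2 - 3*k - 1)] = 3*(k^2 + 2*k - 2)/(k^4 - 6*k^3 + 7*k^2 + 6*k + 1)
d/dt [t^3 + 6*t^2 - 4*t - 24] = 3*t^2 + 12*t - 4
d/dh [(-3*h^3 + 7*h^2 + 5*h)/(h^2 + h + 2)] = (-3*h^4 - 6*h^3 - 16*h^2 + 28*h + 10)/(h^4 + 2*h^3 + 5*h^2 + 4*h + 4)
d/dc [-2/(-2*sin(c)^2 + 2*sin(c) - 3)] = 4*(-sin(2*c) + cos(c))/(-2*sin(c) - cos(2*c) + 4)^2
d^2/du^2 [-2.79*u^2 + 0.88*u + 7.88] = -5.58000000000000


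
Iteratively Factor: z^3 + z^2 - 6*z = (z - 2)*(z^2 + 3*z) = z*(z - 2)*(z + 3)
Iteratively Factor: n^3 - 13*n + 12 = (n + 4)*(n^2 - 4*n + 3) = (n - 1)*(n + 4)*(n - 3)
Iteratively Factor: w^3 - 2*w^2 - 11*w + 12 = (w - 4)*(w^2 + 2*w - 3) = (w - 4)*(w - 1)*(w + 3)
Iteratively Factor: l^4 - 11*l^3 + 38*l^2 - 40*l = (l - 2)*(l^3 - 9*l^2 + 20*l) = (l - 4)*(l - 2)*(l^2 - 5*l) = (l - 5)*(l - 4)*(l - 2)*(l)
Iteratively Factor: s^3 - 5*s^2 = (s)*(s^2 - 5*s) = s*(s - 5)*(s)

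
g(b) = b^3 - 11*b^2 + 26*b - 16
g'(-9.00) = 467.00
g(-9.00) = -1870.00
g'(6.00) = 2.00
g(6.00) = -40.00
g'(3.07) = -13.27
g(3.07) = -10.92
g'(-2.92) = 115.82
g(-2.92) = -210.61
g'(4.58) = -11.83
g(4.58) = -31.59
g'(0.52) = 15.37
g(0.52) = -5.31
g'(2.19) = -7.79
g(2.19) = -1.31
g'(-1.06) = 52.69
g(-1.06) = -57.11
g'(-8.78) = 450.43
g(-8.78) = -1769.09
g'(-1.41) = 62.98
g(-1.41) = -77.33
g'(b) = 3*b^2 - 22*b + 26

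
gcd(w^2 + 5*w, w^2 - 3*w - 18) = 1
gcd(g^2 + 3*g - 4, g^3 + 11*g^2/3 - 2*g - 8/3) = g^2 + 3*g - 4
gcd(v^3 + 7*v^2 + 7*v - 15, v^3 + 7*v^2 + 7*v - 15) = v^3 + 7*v^2 + 7*v - 15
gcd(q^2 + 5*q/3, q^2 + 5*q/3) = q^2 + 5*q/3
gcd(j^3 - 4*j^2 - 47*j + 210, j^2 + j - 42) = j^2 + j - 42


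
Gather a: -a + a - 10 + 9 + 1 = 0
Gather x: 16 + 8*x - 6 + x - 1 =9*x + 9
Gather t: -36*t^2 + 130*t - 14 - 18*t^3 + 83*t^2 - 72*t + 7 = -18*t^3 + 47*t^2 + 58*t - 7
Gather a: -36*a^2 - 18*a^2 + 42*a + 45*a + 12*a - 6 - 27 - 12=-54*a^2 + 99*a - 45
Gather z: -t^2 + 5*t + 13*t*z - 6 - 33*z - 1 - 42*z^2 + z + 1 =-t^2 + 5*t - 42*z^2 + z*(13*t - 32) - 6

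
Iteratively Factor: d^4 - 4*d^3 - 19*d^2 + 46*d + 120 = (d - 4)*(d^3 - 19*d - 30) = (d - 4)*(d + 3)*(d^2 - 3*d - 10) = (d - 5)*(d - 4)*(d + 3)*(d + 2)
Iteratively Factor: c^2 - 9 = (c + 3)*(c - 3)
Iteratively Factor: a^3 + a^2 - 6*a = (a + 3)*(a^2 - 2*a) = a*(a + 3)*(a - 2)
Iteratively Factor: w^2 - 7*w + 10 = (w - 2)*(w - 5)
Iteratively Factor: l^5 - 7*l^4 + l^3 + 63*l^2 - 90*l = (l - 3)*(l^4 - 4*l^3 - 11*l^2 + 30*l) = l*(l - 3)*(l^3 - 4*l^2 - 11*l + 30) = l*(l - 3)*(l + 3)*(l^2 - 7*l + 10) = l*(l - 5)*(l - 3)*(l + 3)*(l - 2)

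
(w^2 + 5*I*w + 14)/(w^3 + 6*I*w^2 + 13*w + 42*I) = (w - 2*I)/(w^2 - I*w + 6)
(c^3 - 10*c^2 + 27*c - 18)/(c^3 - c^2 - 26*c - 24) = (c^2 - 4*c + 3)/(c^2 + 5*c + 4)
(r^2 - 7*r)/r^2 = (r - 7)/r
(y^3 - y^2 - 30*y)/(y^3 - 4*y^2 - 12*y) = (y + 5)/(y + 2)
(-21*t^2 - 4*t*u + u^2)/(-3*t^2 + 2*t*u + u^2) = (7*t - u)/(t - u)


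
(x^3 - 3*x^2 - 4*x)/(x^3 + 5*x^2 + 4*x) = (x - 4)/(x + 4)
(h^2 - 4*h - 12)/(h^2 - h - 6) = (h - 6)/(h - 3)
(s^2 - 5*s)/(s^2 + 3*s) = (s - 5)/(s + 3)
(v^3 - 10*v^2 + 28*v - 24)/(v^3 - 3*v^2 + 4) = (v - 6)/(v + 1)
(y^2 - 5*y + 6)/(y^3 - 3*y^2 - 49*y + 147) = (y - 2)/(y^2 - 49)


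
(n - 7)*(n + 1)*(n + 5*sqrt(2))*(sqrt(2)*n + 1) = sqrt(2)*n^4 - 6*sqrt(2)*n^3 + 11*n^3 - 66*n^2 - 2*sqrt(2)*n^2 - 77*n - 30*sqrt(2)*n - 35*sqrt(2)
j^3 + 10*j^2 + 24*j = j*(j + 4)*(j + 6)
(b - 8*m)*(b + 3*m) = b^2 - 5*b*m - 24*m^2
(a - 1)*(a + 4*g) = a^2 + 4*a*g - a - 4*g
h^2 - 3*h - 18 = (h - 6)*(h + 3)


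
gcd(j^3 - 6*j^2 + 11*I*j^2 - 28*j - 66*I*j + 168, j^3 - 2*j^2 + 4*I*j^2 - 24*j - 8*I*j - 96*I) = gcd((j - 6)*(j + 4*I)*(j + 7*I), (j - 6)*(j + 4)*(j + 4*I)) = j^2 + j*(-6 + 4*I) - 24*I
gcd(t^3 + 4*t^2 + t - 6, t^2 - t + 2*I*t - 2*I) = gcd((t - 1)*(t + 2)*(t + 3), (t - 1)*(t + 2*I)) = t - 1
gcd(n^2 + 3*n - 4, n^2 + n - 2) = n - 1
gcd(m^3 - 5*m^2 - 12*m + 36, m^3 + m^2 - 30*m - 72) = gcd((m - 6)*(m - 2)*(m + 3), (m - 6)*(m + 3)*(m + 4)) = m^2 - 3*m - 18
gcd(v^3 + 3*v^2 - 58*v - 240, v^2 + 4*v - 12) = v + 6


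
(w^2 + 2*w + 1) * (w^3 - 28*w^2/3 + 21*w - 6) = w^5 - 22*w^4/3 + 10*w^3/3 + 80*w^2/3 + 9*w - 6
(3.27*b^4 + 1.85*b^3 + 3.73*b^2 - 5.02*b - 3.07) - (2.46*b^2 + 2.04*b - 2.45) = 3.27*b^4 + 1.85*b^3 + 1.27*b^2 - 7.06*b - 0.62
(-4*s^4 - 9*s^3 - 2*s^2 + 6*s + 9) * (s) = -4*s^5 - 9*s^4 - 2*s^3 + 6*s^2 + 9*s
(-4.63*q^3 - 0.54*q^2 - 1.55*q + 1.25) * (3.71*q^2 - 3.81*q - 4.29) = -17.1773*q^5 + 15.6369*q^4 + 16.1696*q^3 + 12.8596*q^2 + 1.887*q - 5.3625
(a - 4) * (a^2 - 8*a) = a^3 - 12*a^2 + 32*a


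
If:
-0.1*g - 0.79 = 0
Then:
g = -7.90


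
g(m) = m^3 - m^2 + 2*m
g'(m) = 3*m^2 - 2*m + 2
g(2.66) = 17.07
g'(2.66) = 17.91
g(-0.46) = -1.23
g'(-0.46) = 3.55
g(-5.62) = -220.33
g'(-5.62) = 107.99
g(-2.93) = -39.60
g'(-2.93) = 33.61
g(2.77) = 19.12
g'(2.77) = 19.48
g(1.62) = 4.87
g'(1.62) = 6.63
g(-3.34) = -55.10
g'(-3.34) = 42.15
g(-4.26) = -103.98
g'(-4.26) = 64.96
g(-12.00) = -1896.00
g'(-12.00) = 458.00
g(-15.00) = -3630.00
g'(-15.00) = 707.00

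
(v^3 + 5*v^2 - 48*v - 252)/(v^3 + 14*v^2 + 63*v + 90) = (v^2 - v - 42)/(v^2 + 8*v + 15)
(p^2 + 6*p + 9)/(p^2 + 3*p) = (p + 3)/p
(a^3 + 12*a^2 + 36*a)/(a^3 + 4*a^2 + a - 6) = a*(a^2 + 12*a + 36)/(a^3 + 4*a^2 + a - 6)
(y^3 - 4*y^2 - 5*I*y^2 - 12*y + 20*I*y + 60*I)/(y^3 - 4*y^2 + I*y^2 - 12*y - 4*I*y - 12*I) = (y - 5*I)/(y + I)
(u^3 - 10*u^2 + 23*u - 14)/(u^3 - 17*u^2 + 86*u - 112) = (u - 1)/(u - 8)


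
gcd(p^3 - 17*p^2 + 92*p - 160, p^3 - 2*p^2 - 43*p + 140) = p^2 - 9*p + 20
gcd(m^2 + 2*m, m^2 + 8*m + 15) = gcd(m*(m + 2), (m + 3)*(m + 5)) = 1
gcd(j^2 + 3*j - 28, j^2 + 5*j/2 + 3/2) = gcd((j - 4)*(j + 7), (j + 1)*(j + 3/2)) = 1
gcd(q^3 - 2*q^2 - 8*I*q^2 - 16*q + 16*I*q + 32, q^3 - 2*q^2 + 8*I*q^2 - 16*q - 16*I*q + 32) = q - 2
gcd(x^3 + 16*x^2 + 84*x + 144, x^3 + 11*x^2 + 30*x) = x + 6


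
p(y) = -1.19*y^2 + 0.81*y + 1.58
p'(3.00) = -6.33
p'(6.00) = -13.47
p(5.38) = -28.51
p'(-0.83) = 2.79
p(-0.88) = -0.05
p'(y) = 0.81 - 2.38*y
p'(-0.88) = 2.90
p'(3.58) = -7.71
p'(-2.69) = 7.21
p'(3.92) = -8.52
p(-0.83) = 0.09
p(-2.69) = -9.21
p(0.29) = 1.71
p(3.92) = -13.53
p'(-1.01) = 3.21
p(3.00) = -6.70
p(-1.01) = -0.45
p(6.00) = -36.40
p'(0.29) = 0.12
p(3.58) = -10.77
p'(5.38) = -11.99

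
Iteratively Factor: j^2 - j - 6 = (j - 3)*(j + 2)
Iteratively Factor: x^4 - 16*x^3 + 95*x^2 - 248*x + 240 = (x - 4)*(x^3 - 12*x^2 + 47*x - 60) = (x - 4)*(x - 3)*(x^2 - 9*x + 20) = (x - 5)*(x - 4)*(x - 3)*(x - 4)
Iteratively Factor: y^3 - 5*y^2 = (y)*(y^2 - 5*y) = y*(y - 5)*(y)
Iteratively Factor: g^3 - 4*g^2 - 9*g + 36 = (g + 3)*(g^2 - 7*g + 12) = (g - 4)*(g + 3)*(g - 3)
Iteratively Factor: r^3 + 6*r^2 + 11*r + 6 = (r + 2)*(r^2 + 4*r + 3) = (r + 1)*(r + 2)*(r + 3)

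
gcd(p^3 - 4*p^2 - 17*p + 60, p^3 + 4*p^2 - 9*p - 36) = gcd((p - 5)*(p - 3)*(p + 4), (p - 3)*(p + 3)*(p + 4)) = p^2 + p - 12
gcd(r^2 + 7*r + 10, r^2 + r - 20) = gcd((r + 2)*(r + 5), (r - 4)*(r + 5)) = r + 5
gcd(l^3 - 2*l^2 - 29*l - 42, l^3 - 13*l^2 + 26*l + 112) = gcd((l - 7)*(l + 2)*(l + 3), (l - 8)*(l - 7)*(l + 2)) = l^2 - 5*l - 14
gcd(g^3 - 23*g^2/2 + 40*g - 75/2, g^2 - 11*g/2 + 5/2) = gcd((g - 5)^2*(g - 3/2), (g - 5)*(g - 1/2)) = g - 5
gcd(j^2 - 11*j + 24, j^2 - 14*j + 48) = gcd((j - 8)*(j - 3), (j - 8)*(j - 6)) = j - 8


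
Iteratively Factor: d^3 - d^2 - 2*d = (d)*(d^2 - d - 2) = d*(d - 2)*(d + 1)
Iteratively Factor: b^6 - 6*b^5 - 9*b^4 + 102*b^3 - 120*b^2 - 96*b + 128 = (b - 1)*(b^5 - 5*b^4 - 14*b^3 + 88*b^2 - 32*b - 128) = (b - 4)*(b - 1)*(b^4 - b^3 - 18*b^2 + 16*b + 32) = (b - 4)^2*(b - 1)*(b^3 + 3*b^2 - 6*b - 8) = (b - 4)^2*(b - 1)*(b + 1)*(b^2 + 2*b - 8) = (b - 4)^2*(b - 1)*(b + 1)*(b + 4)*(b - 2)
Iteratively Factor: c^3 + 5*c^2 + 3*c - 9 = (c + 3)*(c^2 + 2*c - 3) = (c - 1)*(c + 3)*(c + 3)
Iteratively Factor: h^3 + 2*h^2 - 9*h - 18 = (h + 2)*(h^2 - 9) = (h - 3)*(h + 2)*(h + 3)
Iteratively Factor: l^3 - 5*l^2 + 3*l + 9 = (l - 3)*(l^2 - 2*l - 3) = (l - 3)*(l + 1)*(l - 3)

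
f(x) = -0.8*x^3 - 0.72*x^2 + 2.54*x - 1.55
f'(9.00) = -204.82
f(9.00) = -620.21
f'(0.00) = 2.54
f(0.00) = -1.55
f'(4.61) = -55.10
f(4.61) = -83.52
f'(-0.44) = 2.71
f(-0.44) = -2.74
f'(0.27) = 1.98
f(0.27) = -0.93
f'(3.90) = -39.58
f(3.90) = -50.05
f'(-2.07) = -4.76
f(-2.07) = -2.80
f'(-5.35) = -58.45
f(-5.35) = 86.76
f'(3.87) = -38.98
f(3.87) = -48.87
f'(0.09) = 2.39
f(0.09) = -1.33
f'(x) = -2.4*x^2 - 1.44*x + 2.54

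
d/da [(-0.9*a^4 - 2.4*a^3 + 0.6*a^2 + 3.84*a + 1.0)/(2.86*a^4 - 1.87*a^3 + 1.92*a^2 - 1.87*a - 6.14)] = (8.547*a^6 - 6.888*a^5 - 31.3842*a^4 + 34.0016*a^3 + 41.3232*a^2 - 11.208*a - 21.7076)/(8.1796*a^8 - 10.6964*a^7 + 14.4793*a^6 - 17.8772*a^5 - 24.4406*a^4 + 15.7828*a^3 - 20.0807*a^2 + 22.9636*a + 37.6996)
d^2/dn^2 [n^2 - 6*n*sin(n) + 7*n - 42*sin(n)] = 6*n*sin(n) + 42*sin(n) - 12*cos(n) + 2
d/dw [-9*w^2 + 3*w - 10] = 3 - 18*w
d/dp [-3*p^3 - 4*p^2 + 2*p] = -9*p^2 - 8*p + 2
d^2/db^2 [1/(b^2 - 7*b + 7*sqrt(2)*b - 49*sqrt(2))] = 2*(-b^2 - 7*sqrt(2)*b + 7*b + (2*b - 7 + 7*sqrt(2))^2 + 49*sqrt(2))/(b^2 - 7*b + 7*sqrt(2)*b - 49*sqrt(2))^3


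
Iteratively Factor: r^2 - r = (r - 1)*(r)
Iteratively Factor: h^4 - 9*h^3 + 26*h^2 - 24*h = (h - 2)*(h^3 - 7*h^2 + 12*h) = (h - 4)*(h - 2)*(h^2 - 3*h) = h*(h - 4)*(h - 2)*(h - 3)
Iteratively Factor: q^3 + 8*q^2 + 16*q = (q + 4)*(q^2 + 4*q) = (q + 4)^2*(q)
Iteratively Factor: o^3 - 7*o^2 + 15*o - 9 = (o - 3)*(o^2 - 4*o + 3) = (o - 3)^2*(o - 1)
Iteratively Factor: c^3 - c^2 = (c - 1)*(c^2) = c*(c - 1)*(c)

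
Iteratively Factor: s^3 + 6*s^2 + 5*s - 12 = (s + 4)*(s^2 + 2*s - 3) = (s - 1)*(s + 4)*(s + 3)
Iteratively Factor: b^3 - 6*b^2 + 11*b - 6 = (b - 2)*(b^2 - 4*b + 3) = (b - 3)*(b - 2)*(b - 1)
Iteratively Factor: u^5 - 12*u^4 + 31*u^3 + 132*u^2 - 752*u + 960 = (u - 4)*(u^4 - 8*u^3 - u^2 + 128*u - 240) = (u - 5)*(u - 4)*(u^3 - 3*u^2 - 16*u + 48) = (u - 5)*(u - 4)^2*(u^2 + u - 12) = (u - 5)*(u - 4)^2*(u - 3)*(u + 4)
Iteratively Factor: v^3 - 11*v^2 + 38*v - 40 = (v - 2)*(v^2 - 9*v + 20) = (v - 5)*(v - 2)*(v - 4)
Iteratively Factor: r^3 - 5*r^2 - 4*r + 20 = (r + 2)*(r^2 - 7*r + 10) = (r - 5)*(r + 2)*(r - 2)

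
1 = 1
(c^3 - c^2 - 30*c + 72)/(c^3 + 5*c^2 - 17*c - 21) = (c^2 + 2*c - 24)/(c^2 + 8*c + 7)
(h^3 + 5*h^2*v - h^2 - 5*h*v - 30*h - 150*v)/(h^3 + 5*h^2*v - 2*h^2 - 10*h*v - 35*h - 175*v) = (h - 6)/(h - 7)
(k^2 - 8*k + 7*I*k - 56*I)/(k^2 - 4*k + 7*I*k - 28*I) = (k - 8)/(k - 4)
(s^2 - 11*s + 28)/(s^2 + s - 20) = (s - 7)/(s + 5)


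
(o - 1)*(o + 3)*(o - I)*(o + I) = o^4 + 2*o^3 - 2*o^2 + 2*o - 3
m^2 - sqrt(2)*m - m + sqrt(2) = (m - 1)*(m - sqrt(2))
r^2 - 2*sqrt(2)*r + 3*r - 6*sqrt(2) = (r + 3)*(r - 2*sqrt(2))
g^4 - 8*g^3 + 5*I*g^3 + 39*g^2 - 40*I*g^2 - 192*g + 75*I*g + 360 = (g - 5)*(g - 3)*(g - 3*I)*(g + 8*I)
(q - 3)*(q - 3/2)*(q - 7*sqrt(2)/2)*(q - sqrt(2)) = q^4 - 9*sqrt(2)*q^3/2 - 9*q^3/2 + 23*q^2/2 + 81*sqrt(2)*q^2/4 - 63*q/2 - 81*sqrt(2)*q/4 + 63/2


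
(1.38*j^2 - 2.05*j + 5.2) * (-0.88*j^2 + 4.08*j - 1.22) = -1.2144*j^4 + 7.4344*j^3 - 14.6236*j^2 + 23.717*j - 6.344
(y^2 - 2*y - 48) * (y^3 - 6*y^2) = y^5 - 8*y^4 - 36*y^3 + 288*y^2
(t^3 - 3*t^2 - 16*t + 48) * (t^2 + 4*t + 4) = t^5 + t^4 - 24*t^3 - 28*t^2 + 128*t + 192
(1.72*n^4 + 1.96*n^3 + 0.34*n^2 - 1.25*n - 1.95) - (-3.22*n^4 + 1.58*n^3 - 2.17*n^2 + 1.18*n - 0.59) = 4.94*n^4 + 0.38*n^3 + 2.51*n^2 - 2.43*n - 1.36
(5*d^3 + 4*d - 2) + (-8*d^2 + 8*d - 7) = 5*d^3 - 8*d^2 + 12*d - 9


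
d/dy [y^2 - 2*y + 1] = 2*y - 2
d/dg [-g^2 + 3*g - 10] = 3 - 2*g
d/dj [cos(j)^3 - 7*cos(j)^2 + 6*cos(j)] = (-3*cos(j)^2 + 14*cos(j) - 6)*sin(j)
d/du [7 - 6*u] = -6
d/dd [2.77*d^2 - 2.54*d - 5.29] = 5.54*d - 2.54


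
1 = 1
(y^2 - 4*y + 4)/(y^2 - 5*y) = (y^2 - 4*y + 4)/(y*(y - 5))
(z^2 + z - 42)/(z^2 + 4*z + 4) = (z^2 + z - 42)/(z^2 + 4*z + 4)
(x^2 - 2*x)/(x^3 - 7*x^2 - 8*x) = (2 - x)/(-x^2 + 7*x + 8)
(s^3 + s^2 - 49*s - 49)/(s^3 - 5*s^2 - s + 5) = (s^2 - 49)/(s^2 - 6*s + 5)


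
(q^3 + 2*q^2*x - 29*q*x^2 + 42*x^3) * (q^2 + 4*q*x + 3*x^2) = q^5 + 6*q^4*x - 18*q^3*x^2 - 68*q^2*x^3 + 81*q*x^4 + 126*x^5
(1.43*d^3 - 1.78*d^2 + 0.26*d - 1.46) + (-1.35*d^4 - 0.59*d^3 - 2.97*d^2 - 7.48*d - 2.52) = -1.35*d^4 + 0.84*d^3 - 4.75*d^2 - 7.22*d - 3.98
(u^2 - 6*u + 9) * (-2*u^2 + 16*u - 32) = -2*u^4 + 28*u^3 - 146*u^2 + 336*u - 288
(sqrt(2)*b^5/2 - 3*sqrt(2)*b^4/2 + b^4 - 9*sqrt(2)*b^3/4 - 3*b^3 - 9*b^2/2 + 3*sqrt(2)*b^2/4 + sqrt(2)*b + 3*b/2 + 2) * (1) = sqrt(2)*b^5/2 - 3*sqrt(2)*b^4/2 + b^4 - 9*sqrt(2)*b^3/4 - 3*b^3 - 9*b^2/2 + 3*sqrt(2)*b^2/4 + sqrt(2)*b + 3*b/2 + 2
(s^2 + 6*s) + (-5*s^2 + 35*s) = -4*s^2 + 41*s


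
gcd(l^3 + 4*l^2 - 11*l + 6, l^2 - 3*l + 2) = l - 1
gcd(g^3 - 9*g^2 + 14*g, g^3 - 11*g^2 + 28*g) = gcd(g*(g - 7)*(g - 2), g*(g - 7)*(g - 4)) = g^2 - 7*g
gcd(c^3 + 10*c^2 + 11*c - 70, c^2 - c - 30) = c + 5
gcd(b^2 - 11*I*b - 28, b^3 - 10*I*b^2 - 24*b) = b - 4*I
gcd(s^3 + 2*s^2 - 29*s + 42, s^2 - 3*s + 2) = s - 2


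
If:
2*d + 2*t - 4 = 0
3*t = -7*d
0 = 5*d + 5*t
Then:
No Solution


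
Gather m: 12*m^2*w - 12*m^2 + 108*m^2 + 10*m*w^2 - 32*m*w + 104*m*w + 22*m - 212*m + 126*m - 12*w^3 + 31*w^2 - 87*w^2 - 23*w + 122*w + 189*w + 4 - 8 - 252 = m^2*(12*w + 96) + m*(10*w^2 + 72*w - 64) - 12*w^3 - 56*w^2 + 288*w - 256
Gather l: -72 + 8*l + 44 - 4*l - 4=4*l - 32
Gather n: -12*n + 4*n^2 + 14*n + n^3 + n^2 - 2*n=n^3 + 5*n^2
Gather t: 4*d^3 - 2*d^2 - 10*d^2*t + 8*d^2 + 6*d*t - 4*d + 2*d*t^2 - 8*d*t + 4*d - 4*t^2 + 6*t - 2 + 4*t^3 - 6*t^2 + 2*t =4*d^3 + 6*d^2 + 4*t^3 + t^2*(2*d - 10) + t*(-10*d^2 - 2*d + 8) - 2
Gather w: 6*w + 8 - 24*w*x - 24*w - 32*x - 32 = w*(-24*x - 18) - 32*x - 24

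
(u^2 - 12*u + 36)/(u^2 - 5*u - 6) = (u - 6)/(u + 1)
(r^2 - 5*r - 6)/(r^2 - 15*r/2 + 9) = 2*(r + 1)/(2*r - 3)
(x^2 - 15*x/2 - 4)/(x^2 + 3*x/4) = 2*(2*x^2 - 15*x - 8)/(x*(4*x + 3))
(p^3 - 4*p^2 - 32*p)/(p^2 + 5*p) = (p^2 - 4*p - 32)/(p + 5)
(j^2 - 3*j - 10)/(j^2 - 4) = (j - 5)/(j - 2)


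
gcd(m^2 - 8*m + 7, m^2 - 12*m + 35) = m - 7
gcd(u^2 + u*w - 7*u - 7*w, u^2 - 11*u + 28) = u - 7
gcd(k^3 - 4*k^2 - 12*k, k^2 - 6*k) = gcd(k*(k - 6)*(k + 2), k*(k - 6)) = k^2 - 6*k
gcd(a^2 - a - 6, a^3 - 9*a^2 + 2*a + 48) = a^2 - a - 6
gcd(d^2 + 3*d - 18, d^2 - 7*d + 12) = d - 3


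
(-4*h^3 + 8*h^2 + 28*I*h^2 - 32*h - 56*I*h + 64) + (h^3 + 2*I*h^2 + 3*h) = -3*h^3 + 8*h^2 + 30*I*h^2 - 29*h - 56*I*h + 64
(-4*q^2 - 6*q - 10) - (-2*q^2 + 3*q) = -2*q^2 - 9*q - 10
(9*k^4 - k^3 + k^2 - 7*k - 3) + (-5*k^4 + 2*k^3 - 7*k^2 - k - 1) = 4*k^4 + k^3 - 6*k^2 - 8*k - 4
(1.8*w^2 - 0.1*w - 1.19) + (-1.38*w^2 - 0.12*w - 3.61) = 0.42*w^2 - 0.22*w - 4.8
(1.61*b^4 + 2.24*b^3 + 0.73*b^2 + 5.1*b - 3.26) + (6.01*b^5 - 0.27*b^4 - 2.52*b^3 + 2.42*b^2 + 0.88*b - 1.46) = 6.01*b^5 + 1.34*b^4 - 0.28*b^3 + 3.15*b^2 + 5.98*b - 4.72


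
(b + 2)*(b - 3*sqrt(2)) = b^2 - 3*sqrt(2)*b + 2*b - 6*sqrt(2)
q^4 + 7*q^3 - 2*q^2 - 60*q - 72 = (q - 3)*(q + 2)^2*(q + 6)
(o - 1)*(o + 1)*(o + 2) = o^3 + 2*o^2 - o - 2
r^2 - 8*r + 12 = (r - 6)*(r - 2)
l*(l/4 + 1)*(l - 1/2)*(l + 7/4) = l^4/4 + 21*l^3/16 + 33*l^2/32 - 7*l/8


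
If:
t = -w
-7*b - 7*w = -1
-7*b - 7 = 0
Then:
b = -1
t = -8/7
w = 8/7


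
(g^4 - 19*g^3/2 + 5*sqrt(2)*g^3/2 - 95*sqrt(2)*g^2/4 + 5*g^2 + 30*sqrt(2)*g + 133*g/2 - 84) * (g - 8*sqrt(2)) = g^5 - 19*g^4/2 - 11*sqrt(2)*g^4/2 - 35*g^3 + 209*sqrt(2)*g^3/4 - 10*sqrt(2)*g^2 + 893*g^2/2 - 532*sqrt(2)*g - 564*g + 672*sqrt(2)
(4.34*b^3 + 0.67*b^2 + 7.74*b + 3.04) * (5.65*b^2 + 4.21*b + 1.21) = 24.521*b^5 + 22.0569*b^4 + 51.8031*b^3 + 50.5721*b^2 + 22.1638*b + 3.6784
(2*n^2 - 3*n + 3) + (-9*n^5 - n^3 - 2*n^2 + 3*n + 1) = -9*n^5 - n^3 + 4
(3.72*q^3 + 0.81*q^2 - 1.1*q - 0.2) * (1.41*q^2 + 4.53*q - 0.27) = 5.2452*q^5 + 17.9937*q^4 + 1.1139*q^3 - 5.4837*q^2 - 0.609*q + 0.054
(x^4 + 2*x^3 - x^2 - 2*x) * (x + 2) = x^5 + 4*x^4 + 3*x^3 - 4*x^2 - 4*x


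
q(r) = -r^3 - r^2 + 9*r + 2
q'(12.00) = -447.00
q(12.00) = -1762.00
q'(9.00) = -252.00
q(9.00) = -727.00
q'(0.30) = 8.13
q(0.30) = 4.58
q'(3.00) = -24.00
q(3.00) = -7.00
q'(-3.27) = -16.54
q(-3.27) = -3.16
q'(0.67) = 6.31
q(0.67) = 7.28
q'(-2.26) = -1.80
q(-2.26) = -11.90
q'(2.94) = -22.81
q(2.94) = -5.60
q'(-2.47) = -4.36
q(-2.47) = -11.26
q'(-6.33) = -98.55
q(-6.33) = 158.60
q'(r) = -3*r^2 - 2*r + 9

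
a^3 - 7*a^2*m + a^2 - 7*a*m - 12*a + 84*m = (a - 3)*(a + 4)*(a - 7*m)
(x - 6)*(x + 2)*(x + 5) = x^3 + x^2 - 32*x - 60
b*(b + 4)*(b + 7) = b^3 + 11*b^2 + 28*b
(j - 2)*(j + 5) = j^2 + 3*j - 10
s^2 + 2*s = s*(s + 2)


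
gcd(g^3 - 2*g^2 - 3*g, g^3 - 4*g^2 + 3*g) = g^2 - 3*g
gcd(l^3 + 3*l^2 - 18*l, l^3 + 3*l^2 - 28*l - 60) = l + 6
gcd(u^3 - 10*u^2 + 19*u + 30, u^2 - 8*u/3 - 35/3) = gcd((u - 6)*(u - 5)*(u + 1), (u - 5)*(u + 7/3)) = u - 5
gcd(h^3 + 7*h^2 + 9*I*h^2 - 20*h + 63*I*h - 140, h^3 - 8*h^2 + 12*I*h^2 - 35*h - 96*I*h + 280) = h + 5*I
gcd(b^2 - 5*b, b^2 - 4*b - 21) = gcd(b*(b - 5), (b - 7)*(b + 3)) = 1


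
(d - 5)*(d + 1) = d^2 - 4*d - 5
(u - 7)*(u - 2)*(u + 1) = u^3 - 8*u^2 + 5*u + 14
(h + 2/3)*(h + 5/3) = h^2 + 7*h/3 + 10/9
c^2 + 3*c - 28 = (c - 4)*(c + 7)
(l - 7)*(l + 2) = l^2 - 5*l - 14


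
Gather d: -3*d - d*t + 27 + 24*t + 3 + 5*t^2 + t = d*(-t - 3) + 5*t^2 + 25*t + 30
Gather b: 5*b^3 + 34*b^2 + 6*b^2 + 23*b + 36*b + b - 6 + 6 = 5*b^3 + 40*b^2 + 60*b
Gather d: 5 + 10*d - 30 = 10*d - 25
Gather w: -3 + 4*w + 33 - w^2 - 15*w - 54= -w^2 - 11*w - 24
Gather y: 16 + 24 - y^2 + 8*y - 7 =-y^2 + 8*y + 33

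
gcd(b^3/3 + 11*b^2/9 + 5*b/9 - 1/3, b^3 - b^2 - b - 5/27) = 1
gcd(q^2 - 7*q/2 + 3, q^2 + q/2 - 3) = q - 3/2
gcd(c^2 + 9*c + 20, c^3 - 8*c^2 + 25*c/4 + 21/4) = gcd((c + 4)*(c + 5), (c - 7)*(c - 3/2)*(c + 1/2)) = 1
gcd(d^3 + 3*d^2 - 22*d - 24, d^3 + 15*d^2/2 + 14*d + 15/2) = d + 1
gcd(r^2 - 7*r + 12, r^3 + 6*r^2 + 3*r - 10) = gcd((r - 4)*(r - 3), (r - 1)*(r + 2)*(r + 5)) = 1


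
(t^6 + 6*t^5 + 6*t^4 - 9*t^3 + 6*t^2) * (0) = 0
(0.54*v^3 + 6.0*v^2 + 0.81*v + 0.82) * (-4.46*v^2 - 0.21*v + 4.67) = -2.4084*v^5 - 26.8734*v^4 - 2.3508*v^3 + 24.1927*v^2 + 3.6105*v + 3.8294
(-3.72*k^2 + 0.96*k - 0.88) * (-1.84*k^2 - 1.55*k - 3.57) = 6.8448*k^4 + 3.9996*k^3 + 13.4116*k^2 - 2.0632*k + 3.1416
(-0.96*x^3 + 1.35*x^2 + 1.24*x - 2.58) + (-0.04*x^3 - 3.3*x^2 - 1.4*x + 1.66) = -1.0*x^3 - 1.95*x^2 - 0.16*x - 0.92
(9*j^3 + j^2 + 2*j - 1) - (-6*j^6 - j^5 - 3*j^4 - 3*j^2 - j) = 6*j^6 + j^5 + 3*j^4 + 9*j^3 + 4*j^2 + 3*j - 1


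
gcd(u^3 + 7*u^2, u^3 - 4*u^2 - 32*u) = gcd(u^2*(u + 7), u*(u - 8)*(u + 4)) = u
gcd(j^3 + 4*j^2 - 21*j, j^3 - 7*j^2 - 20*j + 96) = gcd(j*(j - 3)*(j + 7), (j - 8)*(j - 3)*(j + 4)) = j - 3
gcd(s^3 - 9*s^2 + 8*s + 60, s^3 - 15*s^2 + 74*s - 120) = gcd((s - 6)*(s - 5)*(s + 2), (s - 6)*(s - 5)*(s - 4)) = s^2 - 11*s + 30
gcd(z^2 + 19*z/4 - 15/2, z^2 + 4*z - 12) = z + 6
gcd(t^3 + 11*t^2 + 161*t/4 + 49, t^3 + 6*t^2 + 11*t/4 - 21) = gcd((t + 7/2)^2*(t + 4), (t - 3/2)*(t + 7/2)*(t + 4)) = t^2 + 15*t/2 + 14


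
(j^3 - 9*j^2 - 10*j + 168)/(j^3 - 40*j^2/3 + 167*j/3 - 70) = 3*(j^2 - 3*j - 28)/(3*j^2 - 22*j + 35)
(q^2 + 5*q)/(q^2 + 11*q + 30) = q/(q + 6)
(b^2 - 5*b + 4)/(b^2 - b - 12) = (b - 1)/(b + 3)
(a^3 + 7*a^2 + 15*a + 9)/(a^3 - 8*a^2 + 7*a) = (a^3 + 7*a^2 + 15*a + 9)/(a*(a^2 - 8*a + 7))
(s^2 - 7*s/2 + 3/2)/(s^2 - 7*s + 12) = (s - 1/2)/(s - 4)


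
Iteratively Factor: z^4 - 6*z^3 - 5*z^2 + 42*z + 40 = (z + 2)*(z^3 - 8*z^2 + 11*z + 20) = (z + 1)*(z + 2)*(z^2 - 9*z + 20) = (z - 4)*(z + 1)*(z + 2)*(z - 5)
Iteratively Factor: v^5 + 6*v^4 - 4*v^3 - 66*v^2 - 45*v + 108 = (v + 3)*(v^4 + 3*v^3 - 13*v^2 - 27*v + 36) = (v + 3)*(v + 4)*(v^3 - v^2 - 9*v + 9) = (v + 3)^2*(v + 4)*(v^2 - 4*v + 3) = (v - 3)*(v + 3)^2*(v + 4)*(v - 1)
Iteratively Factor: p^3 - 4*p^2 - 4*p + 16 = (p - 2)*(p^2 - 2*p - 8) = (p - 2)*(p + 2)*(p - 4)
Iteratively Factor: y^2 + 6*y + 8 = (y + 2)*(y + 4)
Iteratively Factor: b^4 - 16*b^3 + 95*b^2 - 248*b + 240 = (b - 4)*(b^3 - 12*b^2 + 47*b - 60) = (b - 5)*(b - 4)*(b^2 - 7*b + 12) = (b - 5)*(b - 4)*(b - 3)*(b - 4)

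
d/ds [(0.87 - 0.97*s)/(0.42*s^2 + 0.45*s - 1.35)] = (0.4074*s^2 - 0.7308*s + 0.918)/(0.1764*s^4 + 0.378*s^3 - 0.9315*s^2 - 1.215*s + 1.8225)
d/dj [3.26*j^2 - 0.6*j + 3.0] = 6.52*j - 0.6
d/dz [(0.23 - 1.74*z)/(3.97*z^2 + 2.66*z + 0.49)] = (6.9078*z^2 - 1.8262*z - 1.4644)/(15.7609*z^4 + 21.1204*z^3 + 10.9662*z^2 + 2.6068*z + 0.2401)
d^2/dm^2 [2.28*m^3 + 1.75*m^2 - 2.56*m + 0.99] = 13.68*m + 3.5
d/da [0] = 0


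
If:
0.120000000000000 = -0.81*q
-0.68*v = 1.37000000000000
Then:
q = -0.15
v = -2.01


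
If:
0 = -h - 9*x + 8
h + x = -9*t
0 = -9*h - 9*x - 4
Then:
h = -3/2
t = 4/81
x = 19/18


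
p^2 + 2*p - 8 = (p - 2)*(p + 4)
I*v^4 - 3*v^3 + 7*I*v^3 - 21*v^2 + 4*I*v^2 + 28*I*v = v*(v + 7)*(v + 4*I)*(I*v + 1)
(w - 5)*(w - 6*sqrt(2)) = w^2 - 6*sqrt(2)*w - 5*w + 30*sqrt(2)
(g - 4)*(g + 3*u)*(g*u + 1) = g^3*u + 3*g^2*u^2 - 4*g^2*u + g^2 - 12*g*u^2 + 3*g*u - 4*g - 12*u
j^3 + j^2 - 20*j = j*(j - 4)*(j + 5)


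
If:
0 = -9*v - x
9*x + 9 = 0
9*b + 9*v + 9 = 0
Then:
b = -10/9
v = 1/9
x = -1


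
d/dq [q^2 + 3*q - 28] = 2*q + 3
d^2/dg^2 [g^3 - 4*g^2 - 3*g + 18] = 6*g - 8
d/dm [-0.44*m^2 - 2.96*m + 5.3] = -0.88*m - 2.96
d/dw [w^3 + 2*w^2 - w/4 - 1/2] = 3*w^2 + 4*w - 1/4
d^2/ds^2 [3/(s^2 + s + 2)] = 6*(-s^2 - s + (2*s + 1)^2 - 2)/(s^2 + s + 2)^3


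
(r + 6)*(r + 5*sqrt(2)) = r^2 + 6*r + 5*sqrt(2)*r + 30*sqrt(2)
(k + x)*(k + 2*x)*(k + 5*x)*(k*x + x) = k^4*x + 8*k^3*x^2 + k^3*x + 17*k^2*x^3 + 8*k^2*x^2 + 10*k*x^4 + 17*k*x^3 + 10*x^4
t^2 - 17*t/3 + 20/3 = (t - 4)*(t - 5/3)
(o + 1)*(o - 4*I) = o^2 + o - 4*I*o - 4*I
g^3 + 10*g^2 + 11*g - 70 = (g - 2)*(g + 5)*(g + 7)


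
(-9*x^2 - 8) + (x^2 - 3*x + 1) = -8*x^2 - 3*x - 7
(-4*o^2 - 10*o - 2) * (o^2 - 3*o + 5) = -4*o^4 + 2*o^3 + 8*o^2 - 44*o - 10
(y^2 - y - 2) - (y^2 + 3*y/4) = -7*y/4 - 2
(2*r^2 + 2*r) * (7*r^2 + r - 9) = 14*r^4 + 16*r^3 - 16*r^2 - 18*r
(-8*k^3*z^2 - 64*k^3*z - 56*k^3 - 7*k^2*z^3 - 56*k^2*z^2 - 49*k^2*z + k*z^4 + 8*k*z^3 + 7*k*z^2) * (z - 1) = -8*k^3*z^3 - 56*k^3*z^2 + 8*k^3*z + 56*k^3 - 7*k^2*z^4 - 49*k^2*z^3 + 7*k^2*z^2 + 49*k^2*z + k*z^5 + 7*k*z^4 - k*z^3 - 7*k*z^2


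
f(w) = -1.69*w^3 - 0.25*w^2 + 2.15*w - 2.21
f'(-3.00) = -41.98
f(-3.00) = 34.72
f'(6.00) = -183.37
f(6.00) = -363.35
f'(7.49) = -286.02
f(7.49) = -710.25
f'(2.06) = -20.40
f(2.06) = -13.62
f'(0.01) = 2.14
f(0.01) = -2.19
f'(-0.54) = 0.94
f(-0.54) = -3.18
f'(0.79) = -1.41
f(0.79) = -1.50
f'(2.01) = -19.34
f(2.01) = -12.62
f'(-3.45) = -56.47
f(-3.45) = 56.79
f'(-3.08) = -44.41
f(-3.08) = 38.18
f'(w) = -5.07*w^2 - 0.5*w + 2.15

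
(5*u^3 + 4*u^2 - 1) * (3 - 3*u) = -15*u^4 + 3*u^3 + 12*u^2 + 3*u - 3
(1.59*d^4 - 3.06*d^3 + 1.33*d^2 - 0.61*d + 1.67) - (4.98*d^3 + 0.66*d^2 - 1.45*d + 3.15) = 1.59*d^4 - 8.04*d^3 + 0.67*d^2 + 0.84*d - 1.48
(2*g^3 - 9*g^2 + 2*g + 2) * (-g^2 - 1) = -2*g^5 + 9*g^4 - 4*g^3 + 7*g^2 - 2*g - 2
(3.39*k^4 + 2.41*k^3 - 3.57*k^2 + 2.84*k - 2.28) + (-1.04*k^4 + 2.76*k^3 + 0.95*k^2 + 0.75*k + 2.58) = 2.35*k^4 + 5.17*k^3 - 2.62*k^2 + 3.59*k + 0.3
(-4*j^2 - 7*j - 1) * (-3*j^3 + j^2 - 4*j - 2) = 12*j^5 + 17*j^4 + 12*j^3 + 35*j^2 + 18*j + 2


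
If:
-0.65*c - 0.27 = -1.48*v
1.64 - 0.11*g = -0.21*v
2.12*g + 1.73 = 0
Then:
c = -19.17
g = -0.82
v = -8.24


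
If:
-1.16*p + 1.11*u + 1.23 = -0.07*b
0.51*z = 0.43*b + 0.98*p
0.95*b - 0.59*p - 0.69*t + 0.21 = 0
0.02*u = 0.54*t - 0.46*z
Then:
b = 0.743504722474449*z - 0.194990077851986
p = 0.194176499322436*z + 0.0855568708942386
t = 0.857630944565926*z - 0.0372740982420102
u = 0.156035503280013*z - 1.00640065253427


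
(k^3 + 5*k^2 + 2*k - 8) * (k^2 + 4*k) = k^5 + 9*k^4 + 22*k^3 - 32*k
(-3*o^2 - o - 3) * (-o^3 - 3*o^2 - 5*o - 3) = 3*o^5 + 10*o^4 + 21*o^3 + 23*o^2 + 18*o + 9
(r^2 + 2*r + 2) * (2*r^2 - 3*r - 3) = 2*r^4 + r^3 - 5*r^2 - 12*r - 6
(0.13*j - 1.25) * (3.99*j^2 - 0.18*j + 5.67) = 0.5187*j^3 - 5.0109*j^2 + 0.9621*j - 7.0875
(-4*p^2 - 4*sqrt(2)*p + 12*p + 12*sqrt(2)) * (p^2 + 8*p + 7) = -4*p^4 - 20*p^3 - 4*sqrt(2)*p^3 - 20*sqrt(2)*p^2 + 68*p^2 + 84*p + 68*sqrt(2)*p + 84*sqrt(2)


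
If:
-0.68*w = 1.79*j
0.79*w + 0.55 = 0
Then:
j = 0.26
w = -0.70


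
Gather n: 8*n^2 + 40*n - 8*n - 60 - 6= 8*n^2 + 32*n - 66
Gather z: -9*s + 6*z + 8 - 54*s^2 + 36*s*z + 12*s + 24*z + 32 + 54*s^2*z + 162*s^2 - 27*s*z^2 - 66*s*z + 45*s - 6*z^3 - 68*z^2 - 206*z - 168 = 108*s^2 + 48*s - 6*z^3 + z^2*(-27*s - 68) + z*(54*s^2 - 30*s - 176) - 128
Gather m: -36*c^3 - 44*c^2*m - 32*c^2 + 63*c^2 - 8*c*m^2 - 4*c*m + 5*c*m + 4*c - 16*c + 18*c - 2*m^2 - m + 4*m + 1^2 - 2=-36*c^3 + 31*c^2 + 6*c + m^2*(-8*c - 2) + m*(-44*c^2 + c + 3) - 1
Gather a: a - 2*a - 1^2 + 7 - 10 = -a - 4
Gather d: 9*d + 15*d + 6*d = 30*d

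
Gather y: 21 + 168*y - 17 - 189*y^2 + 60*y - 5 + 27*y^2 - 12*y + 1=-162*y^2 + 216*y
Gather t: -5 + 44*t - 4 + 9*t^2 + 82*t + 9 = 9*t^2 + 126*t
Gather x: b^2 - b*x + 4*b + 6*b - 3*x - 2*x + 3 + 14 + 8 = b^2 + 10*b + x*(-b - 5) + 25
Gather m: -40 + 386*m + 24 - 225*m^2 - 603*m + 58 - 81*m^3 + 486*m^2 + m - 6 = -81*m^3 + 261*m^2 - 216*m + 36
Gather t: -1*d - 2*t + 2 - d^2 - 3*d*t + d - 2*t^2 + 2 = -d^2 - 2*t^2 + t*(-3*d - 2) + 4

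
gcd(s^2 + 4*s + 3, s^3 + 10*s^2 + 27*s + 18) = s^2 + 4*s + 3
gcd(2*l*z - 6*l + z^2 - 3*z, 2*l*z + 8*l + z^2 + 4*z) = 2*l + z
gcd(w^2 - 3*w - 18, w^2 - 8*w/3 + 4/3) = 1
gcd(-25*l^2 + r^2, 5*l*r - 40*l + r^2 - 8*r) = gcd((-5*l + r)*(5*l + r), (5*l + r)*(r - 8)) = 5*l + r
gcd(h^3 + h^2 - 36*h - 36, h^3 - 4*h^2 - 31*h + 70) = 1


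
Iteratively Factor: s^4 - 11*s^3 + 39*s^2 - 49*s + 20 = (s - 1)*(s^3 - 10*s^2 + 29*s - 20) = (s - 5)*(s - 1)*(s^2 - 5*s + 4) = (s - 5)*(s - 4)*(s - 1)*(s - 1)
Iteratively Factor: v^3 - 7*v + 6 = (v + 3)*(v^2 - 3*v + 2) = (v - 1)*(v + 3)*(v - 2)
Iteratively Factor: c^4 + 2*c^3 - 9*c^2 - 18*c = (c + 3)*(c^3 - c^2 - 6*c) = c*(c + 3)*(c^2 - c - 6) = c*(c - 3)*(c + 3)*(c + 2)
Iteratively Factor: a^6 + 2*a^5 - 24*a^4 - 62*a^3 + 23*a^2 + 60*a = (a)*(a^5 + 2*a^4 - 24*a^3 - 62*a^2 + 23*a + 60) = a*(a + 3)*(a^4 - a^3 - 21*a^2 + a + 20) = a*(a - 5)*(a + 3)*(a^3 + 4*a^2 - a - 4) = a*(a - 5)*(a + 1)*(a + 3)*(a^2 + 3*a - 4) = a*(a - 5)*(a - 1)*(a + 1)*(a + 3)*(a + 4)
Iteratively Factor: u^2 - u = (u)*(u - 1)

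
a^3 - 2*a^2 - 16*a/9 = a*(a - 8/3)*(a + 2/3)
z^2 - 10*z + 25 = (z - 5)^2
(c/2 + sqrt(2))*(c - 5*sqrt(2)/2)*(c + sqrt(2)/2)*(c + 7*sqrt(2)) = c^4/2 + 7*sqrt(2)*c^3/2 - 21*c^2/4 - 157*sqrt(2)*c/4 - 35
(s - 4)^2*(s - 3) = s^3 - 11*s^2 + 40*s - 48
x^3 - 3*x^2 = x^2*(x - 3)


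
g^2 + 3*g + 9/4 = (g + 3/2)^2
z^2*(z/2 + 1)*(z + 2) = z^4/2 + 2*z^3 + 2*z^2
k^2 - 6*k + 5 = (k - 5)*(k - 1)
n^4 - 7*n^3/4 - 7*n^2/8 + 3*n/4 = n*(n - 2)*(n - 1/2)*(n + 3/4)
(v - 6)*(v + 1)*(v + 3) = v^3 - 2*v^2 - 21*v - 18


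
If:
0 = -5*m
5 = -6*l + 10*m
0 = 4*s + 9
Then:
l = -5/6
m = 0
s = -9/4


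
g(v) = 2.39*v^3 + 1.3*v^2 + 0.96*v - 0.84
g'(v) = 7.17*v^2 + 2.6*v + 0.96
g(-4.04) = -141.10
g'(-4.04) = 107.48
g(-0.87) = -2.27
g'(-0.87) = 4.12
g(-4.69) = -223.30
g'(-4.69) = 146.48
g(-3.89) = -125.59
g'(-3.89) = 99.34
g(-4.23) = -162.53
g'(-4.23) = 118.25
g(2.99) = 77.54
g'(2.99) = 72.83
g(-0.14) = -0.96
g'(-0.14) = 0.74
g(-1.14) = -3.79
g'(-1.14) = 7.31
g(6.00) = 567.96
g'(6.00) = 274.68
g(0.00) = -0.84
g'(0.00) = 0.96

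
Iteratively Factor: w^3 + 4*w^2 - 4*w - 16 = (w + 4)*(w^2 - 4) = (w - 2)*(w + 4)*(w + 2)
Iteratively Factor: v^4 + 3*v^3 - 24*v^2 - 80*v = (v)*(v^3 + 3*v^2 - 24*v - 80) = v*(v + 4)*(v^2 - v - 20) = v*(v + 4)^2*(v - 5)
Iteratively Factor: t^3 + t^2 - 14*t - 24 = (t + 3)*(t^2 - 2*t - 8) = (t + 2)*(t + 3)*(t - 4)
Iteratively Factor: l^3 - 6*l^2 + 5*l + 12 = (l - 4)*(l^2 - 2*l - 3) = (l - 4)*(l + 1)*(l - 3)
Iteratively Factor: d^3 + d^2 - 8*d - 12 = (d - 3)*(d^2 + 4*d + 4) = (d - 3)*(d + 2)*(d + 2)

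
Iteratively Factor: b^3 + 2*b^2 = (b + 2)*(b^2) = b*(b + 2)*(b)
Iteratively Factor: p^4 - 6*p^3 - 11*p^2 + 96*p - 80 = (p - 4)*(p^3 - 2*p^2 - 19*p + 20) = (p - 4)*(p - 1)*(p^2 - p - 20) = (p - 5)*(p - 4)*(p - 1)*(p + 4)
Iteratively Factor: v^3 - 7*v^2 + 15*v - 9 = (v - 3)*(v^2 - 4*v + 3) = (v - 3)*(v - 1)*(v - 3)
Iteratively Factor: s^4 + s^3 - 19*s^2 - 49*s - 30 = (s + 1)*(s^3 - 19*s - 30) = (s + 1)*(s + 2)*(s^2 - 2*s - 15) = (s + 1)*(s + 2)*(s + 3)*(s - 5)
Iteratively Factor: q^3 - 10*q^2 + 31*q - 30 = (q - 3)*(q^2 - 7*q + 10) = (q - 5)*(q - 3)*(q - 2)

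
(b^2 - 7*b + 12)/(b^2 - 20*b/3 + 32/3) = 3*(b - 3)/(3*b - 8)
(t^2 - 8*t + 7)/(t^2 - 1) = (t - 7)/(t + 1)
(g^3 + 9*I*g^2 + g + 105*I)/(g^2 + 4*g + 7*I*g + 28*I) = (g^2 + 2*I*g + 15)/(g + 4)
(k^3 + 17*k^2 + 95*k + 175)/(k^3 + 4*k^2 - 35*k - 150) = (k + 7)/(k - 6)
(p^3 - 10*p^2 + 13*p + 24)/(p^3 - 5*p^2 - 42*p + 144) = (p + 1)/(p + 6)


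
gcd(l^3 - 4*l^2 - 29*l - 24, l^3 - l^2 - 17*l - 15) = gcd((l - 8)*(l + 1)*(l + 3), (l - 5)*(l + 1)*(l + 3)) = l^2 + 4*l + 3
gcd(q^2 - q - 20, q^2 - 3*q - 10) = q - 5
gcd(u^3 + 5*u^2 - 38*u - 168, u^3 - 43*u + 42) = u^2 + u - 42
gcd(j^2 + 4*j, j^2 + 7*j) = j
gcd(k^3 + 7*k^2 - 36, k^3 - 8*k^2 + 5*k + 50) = 1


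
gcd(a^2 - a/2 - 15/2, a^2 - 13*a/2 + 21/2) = a - 3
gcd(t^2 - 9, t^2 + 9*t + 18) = t + 3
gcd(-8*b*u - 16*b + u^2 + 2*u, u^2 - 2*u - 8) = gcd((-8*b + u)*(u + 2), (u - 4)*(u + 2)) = u + 2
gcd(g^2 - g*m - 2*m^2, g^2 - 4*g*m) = 1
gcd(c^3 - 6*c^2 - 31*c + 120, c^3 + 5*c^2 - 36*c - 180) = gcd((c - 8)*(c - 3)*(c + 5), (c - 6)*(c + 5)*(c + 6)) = c + 5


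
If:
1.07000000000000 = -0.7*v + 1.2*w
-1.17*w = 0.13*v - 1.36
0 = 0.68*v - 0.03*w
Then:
No Solution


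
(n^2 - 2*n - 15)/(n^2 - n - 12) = (n - 5)/(n - 4)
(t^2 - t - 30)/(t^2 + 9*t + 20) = (t - 6)/(t + 4)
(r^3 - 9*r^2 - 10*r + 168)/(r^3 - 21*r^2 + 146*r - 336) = (r + 4)/(r - 8)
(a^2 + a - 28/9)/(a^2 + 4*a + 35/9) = (3*a - 4)/(3*a + 5)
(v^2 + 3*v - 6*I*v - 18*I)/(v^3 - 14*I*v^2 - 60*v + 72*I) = (v + 3)/(v^2 - 8*I*v - 12)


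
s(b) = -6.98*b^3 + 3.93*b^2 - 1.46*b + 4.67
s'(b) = -20.94*b^2 + 7.86*b - 1.46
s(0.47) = 4.13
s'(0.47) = -2.39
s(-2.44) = 133.03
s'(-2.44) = -145.31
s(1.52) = -12.98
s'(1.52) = -37.89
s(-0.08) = 4.82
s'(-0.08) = -2.22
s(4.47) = -546.75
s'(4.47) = -384.73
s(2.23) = -56.45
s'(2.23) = -88.06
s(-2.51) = 143.47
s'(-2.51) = -153.11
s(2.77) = -117.57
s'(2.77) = -140.36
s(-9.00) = 5424.56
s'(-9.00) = -1768.34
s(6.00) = -1370.29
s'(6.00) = -708.14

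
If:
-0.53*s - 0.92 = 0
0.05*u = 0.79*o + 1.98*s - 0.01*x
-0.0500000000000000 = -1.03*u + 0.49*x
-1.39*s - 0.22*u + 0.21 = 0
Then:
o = 5.42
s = -1.74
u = 11.92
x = 24.96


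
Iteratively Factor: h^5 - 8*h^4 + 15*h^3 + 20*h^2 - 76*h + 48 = (h + 2)*(h^4 - 10*h^3 + 35*h^2 - 50*h + 24) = (h - 3)*(h + 2)*(h^3 - 7*h^2 + 14*h - 8) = (h - 3)*(h - 1)*(h + 2)*(h^2 - 6*h + 8) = (h - 4)*(h - 3)*(h - 1)*(h + 2)*(h - 2)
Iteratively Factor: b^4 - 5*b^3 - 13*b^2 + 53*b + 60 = (b + 3)*(b^3 - 8*b^2 + 11*b + 20) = (b - 4)*(b + 3)*(b^2 - 4*b - 5) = (b - 4)*(b + 1)*(b + 3)*(b - 5)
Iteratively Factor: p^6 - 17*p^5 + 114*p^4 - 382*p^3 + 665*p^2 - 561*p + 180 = (p - 3)*(p^5 - 14*p^4 + 72*p^3 - 166*p^2 + 167*p - 60) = (p - 3)*(p - 1)*(p^4 - 13*p^3 + 59*p^2 - 107*p + 60) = (p - 3)^2*(p - 1)*(p^3 - 10*p^2 + 29*p - 20) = (p - 5)*(p - 3)^2*(p - 1)*(p^2 - 5*p + 4) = (p - 5)*(p - 4)*(p - 3)^2*(p - 1)*(p - 1)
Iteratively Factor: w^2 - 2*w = (w)*(w - 2)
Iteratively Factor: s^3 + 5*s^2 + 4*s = (s)*(s^2 + 5*s + 4) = s*(s + 4)*(s + 1)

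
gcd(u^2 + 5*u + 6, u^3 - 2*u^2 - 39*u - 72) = u + 3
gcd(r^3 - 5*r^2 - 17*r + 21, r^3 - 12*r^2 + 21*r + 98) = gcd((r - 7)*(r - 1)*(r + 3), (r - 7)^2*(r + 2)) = r - 7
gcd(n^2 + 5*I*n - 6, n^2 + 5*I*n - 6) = n^2 + 5*I*n - 6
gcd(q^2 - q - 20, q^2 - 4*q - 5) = q - 5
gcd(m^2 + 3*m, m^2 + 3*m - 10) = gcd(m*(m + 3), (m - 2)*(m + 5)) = 1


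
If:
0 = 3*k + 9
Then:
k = -3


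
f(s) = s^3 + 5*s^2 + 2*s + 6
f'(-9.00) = 155.00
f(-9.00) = -336.00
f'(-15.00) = 527.00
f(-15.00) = -2274.00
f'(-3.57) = 4.53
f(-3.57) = 17.09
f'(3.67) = 79.11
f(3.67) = 130.12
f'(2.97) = 58.16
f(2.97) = 82.24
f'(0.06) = 2.61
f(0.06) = 6.14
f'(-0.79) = -4.03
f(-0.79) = 7.05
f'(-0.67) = -3.35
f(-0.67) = 6.60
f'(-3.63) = 5.23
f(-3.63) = 16.79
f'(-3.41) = 2.78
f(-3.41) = 17.67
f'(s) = 3*s^2 + 10*s + 2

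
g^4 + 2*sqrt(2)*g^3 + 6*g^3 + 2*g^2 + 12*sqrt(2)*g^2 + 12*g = g*(g + 6)*(g + sqrt(2))^2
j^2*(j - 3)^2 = j^4 - 6*j^3 + 9*j^2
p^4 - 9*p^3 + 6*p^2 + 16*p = p*(p - 8)*(p - 2)*(p + 1)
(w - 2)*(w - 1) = w^2 - 3*w + 2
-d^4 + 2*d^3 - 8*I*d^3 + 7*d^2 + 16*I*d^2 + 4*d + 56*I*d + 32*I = (d - 4)*(d + 8*I)*(I*d + I)^2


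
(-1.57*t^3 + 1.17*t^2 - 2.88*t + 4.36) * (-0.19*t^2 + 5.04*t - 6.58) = 0.2983*t^5 - 8.1351*t^4 + 16.7746*t^3 - 23.0422*t^2 + 40.9248*t - 28.6888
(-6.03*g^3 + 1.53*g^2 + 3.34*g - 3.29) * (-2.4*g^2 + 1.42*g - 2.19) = 14.472*g^5 - 12.2346*g^4 + 7.3623*g^3 + 9.2881*g^2 - 11.9864*g + 7.2051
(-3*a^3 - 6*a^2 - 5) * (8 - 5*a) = 15*a^4 + 6*a^3 - 48*a^2 + 25*a - 40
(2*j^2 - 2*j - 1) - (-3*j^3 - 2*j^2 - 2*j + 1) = 3*j^3 + 4*j^2 - 2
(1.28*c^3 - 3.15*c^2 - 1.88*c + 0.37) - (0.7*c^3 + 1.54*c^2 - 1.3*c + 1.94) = 0.58*c^3 - 4.69*c^2 - 0.58*c - 1.57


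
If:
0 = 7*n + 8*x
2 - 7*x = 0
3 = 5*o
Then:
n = -16/49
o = 3/5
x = 2/7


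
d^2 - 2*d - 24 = (d - 6)*(d + 4)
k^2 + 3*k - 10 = (k - 2)*(k + 5)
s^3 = s^3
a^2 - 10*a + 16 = (a - 8)*(a - 2)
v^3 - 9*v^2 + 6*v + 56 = (v - 7)*(v - 4)*(v + 2)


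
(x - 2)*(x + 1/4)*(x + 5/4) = x^3 - x^2/2 - 43*x/16 - 5/8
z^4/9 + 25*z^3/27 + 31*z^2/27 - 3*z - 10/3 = (z/3 + 1/3)*(z/3 + 1)*(z - 5/3)*(z + 6)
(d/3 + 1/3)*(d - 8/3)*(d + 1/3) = d^3/3 - 4*d^2/9 - 29*d/27 - 8/27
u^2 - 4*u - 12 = (u - 6)*(u + 2)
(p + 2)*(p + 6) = p^2 + 8*p + 12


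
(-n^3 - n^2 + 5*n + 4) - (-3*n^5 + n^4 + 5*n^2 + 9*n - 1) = 3*n^5 - n^4 - n^3 - 6*n^2 - 4*n + 5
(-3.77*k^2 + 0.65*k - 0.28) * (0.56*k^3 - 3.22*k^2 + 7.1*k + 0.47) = -2.1112*k^5 + 12.5034*k^4 - 29.0168*k^3 + 3.7447*k^2 - 1.6825*k - 0.1316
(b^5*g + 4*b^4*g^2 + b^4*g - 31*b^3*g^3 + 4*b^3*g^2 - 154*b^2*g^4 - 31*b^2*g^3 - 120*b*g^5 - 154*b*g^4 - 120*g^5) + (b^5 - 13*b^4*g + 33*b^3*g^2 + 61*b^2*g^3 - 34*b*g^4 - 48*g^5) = b^5*g + b^5 + 4*b^4*g^2 - 12*b^4*g - 31*b^3*g^3 + 37*b^3*g^2 - 154*b^2*g^4 + 30*b^2*g^3 - 120*b*g^5 - 188*b*g^4 - 168*g^5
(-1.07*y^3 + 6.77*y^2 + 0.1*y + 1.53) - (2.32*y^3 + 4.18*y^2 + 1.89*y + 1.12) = -3.39*y^3 + 2.59*y^2 - 1.79*y + 0.41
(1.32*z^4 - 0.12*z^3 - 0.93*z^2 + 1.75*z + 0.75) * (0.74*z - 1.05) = 0.9768*z^5 - 1.4748*z^4 - 0.5622*z^3 + 2.2715*z^2 - 1.2825*z - 0.7875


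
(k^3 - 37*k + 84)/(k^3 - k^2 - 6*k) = (k^2 + 3*k - 28)/(k*(k + 2))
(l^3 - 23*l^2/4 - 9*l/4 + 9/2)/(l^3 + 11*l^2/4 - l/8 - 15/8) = 2*(l - 6)/(2*l + 5)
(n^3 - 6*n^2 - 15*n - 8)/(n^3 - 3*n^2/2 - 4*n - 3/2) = 2*(n^2 - 7*n - 8)/(2*n^2 - 5*n - 3)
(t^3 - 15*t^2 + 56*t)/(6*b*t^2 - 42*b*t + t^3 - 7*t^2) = (t - 8)/(6*b + t)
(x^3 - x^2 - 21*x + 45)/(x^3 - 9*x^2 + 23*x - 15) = (x^2 + 2*x - 15)/(x^2 - 6*x + 5)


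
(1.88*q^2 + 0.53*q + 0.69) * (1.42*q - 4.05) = 2.6696*q^3 - 6.8614*q^2 - 1.1667*q - 2.7945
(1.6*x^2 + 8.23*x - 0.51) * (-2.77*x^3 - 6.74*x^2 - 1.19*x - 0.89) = -4.432*x^5 - 33.5811*x^4 - 55.9615*x^3 - 7.7803*x^2 - 6.7178*x + 0.4539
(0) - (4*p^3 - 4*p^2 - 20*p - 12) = -4*p^3 + 4*p^2 + 20*p + 12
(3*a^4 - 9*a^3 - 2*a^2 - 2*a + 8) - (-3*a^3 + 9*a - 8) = 3*a^4 - 6*a^3 - 2*a^2 - 11*a + 16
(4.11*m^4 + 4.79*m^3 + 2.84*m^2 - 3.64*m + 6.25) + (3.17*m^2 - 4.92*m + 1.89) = 4.11*m^4 + 4.79*m^3 + 6.01*m^2 - 8.56*m + 8.14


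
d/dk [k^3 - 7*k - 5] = 3*k^2 - 7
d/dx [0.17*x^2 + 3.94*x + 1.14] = 0.34*x + 3.94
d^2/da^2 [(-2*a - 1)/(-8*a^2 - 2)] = 4*(8*a^3 + 12*a^2 - 6*a - 1)/(64*a^6 + 48*a^4 + 12*a^2 + 1)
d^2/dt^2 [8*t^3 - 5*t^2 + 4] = 48*t - 10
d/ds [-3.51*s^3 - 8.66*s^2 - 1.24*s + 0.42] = -10.53*s^2 - 17.32*s - 1.24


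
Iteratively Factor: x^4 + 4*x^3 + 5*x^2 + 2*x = (x + 2)*(x^3 + 2*x^2 + x) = x*(x + 2)*(x^2 + 2*x + 1) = x*(x + 1)*(x + 2)*(x + 1)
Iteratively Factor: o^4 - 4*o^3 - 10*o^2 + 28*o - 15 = (o - 1)*(o^3 - 3*o^2 - 13*o + 15) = (o - 1)*(o + 3)*(o^2 - 6*o + 5) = (o - 5)*(o - 1)*(o + 3)*(o - 1)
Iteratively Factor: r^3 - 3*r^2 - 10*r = (r - 5)*(r^2 + 2*r) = (r - 5)*(r + 2)*(r)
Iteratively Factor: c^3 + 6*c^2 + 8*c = (c + 4)*(c^2 + 2*c) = c*(c + 4)*(c + 2)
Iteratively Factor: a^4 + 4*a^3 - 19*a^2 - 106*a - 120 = (a - 5)*(a^3 + 9*a^2 + 26*a + 24) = (a - 5)*(a + 4)*(a^2 + 5*a + 6) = (a - 5)*(a + 3)*(a + 4)*(a + 2)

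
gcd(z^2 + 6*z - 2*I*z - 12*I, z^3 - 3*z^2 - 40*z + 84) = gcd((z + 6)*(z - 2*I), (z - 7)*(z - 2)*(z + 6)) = z + 6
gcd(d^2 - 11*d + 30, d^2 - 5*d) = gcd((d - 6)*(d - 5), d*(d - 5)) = d - 5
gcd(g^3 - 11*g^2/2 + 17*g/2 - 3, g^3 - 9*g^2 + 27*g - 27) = g - 3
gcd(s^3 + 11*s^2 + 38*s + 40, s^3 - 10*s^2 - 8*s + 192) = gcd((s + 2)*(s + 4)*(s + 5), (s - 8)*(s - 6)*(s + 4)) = s + 4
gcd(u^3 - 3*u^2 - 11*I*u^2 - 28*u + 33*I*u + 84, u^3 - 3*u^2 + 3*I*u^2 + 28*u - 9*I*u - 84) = u^2 + u*(-3 - 4*I) + 12*I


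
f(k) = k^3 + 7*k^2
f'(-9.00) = 117.00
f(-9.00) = -162.00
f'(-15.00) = 465.00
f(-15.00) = -1800.00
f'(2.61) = 56.98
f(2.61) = 65.46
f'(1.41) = 25.70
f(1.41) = 16.72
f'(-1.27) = -12.94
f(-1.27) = 9.24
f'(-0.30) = -3.93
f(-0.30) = 0.60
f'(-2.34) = -16.33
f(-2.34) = 25.52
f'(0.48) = 7.41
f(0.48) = 1.72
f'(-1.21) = -12.55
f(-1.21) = 8.48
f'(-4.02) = -7.80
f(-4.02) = 48.16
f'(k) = 3*k^2 + 14*k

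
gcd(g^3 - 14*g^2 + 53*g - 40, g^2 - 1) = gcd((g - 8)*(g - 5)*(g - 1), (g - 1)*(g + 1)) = g - 1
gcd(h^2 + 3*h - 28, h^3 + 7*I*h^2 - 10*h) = 1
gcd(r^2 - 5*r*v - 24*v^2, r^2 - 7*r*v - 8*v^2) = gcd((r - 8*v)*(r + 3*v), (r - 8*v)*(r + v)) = r - 8*v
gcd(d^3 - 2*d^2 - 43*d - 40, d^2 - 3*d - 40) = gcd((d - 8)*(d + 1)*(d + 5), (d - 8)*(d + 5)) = d^2 - 3*d - 40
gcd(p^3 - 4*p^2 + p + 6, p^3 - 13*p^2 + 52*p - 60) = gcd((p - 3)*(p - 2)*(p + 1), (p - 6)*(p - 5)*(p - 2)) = p - 2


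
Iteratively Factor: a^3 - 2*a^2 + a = (a - 1)*(a^2 - a) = a*(a - 1)*(a - 1)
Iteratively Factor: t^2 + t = (t + 1)*(t)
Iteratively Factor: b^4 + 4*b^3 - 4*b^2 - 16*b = (b + 2)*(b^3 + 2*b^2 - 8*b) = (b + 2)*(b + 4)*(b^2 - 2*b) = b*(b + 2)*(b + 4)*(b - 2)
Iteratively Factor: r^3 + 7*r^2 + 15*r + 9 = (r + 3)*(r^2 + 4*r + 3) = (r + 1)*(r + 3)*(r + 3)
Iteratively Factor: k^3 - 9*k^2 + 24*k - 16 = (k - 1)*(k^2 - 8*k + 16) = (k - 4)*(k - 1)*(k - 4)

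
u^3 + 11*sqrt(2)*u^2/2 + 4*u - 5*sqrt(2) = (u - sqrt(2)/2)*(u + sqrt(2))*(u + 5*sqrt(2))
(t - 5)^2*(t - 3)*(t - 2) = t^4 - 15*t^3 + 81*t^2 - 185*t + 150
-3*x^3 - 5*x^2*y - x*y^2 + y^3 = (-3*x + y)*(x + y)^2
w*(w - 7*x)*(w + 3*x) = w^3 - 4*w^2*x - 21*w*x^2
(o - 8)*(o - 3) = o^2 - 11*o + 24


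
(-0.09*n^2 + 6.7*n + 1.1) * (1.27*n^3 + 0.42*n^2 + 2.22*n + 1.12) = -0.1143*n^5 + 8.4712*n^4 + 4.0112*n^3 + 15.2352*n^2 + 9.946*n + 1.232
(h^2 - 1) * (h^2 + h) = h^4 + h^3 - h^2 - h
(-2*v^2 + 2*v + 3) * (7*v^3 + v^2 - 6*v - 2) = -14*v^5 + 12*v^4 + 35*v^3 - 5*v^2 - 22*v - 6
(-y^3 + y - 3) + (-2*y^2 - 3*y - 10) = -y^3 - 2*y^2 - 2*y - 13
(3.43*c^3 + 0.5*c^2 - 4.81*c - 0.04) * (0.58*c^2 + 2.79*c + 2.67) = 1.9894*c^5 + 9.8597*c^4 + 7.7633*c^3 - 12.1081*c^2 - 12.9543*c - 0.1068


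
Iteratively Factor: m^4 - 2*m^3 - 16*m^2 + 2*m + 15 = (m + 3)*(m^3 - 5*m^2 - m + 5) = (m - 5)*(m + 3)*(m^2 - 1) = (m - 5)*(m + 1)*(m + 3)*(m - 1)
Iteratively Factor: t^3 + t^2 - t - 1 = (t - 1)*(t^2 + 2*t + 1) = (t - 1)*(t + 1)*(t + 1)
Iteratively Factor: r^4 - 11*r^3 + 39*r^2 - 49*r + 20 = (r - 1)*(r^3 - 10*r^2 + 29*r - 20) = (r - 1)^2*(r^2 - 9*r + 20) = (r - 5)*(r - 1)^2*(r - 4)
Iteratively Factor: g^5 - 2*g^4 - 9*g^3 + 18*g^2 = (g + 3)*(g^4 - 5*g^3 + 6*g^2) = (g - 2)*(g + 3)*(g^3 - 3*g^2) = g*(g - 2)*(g + 3)*(g^2 - 3*g) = g^2*(g - 2)*(g + 3)*(g - 3)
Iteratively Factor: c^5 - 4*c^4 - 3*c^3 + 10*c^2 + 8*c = (c + 1)*(c^4 - 5*c^3 + 2*c^2 + 8*c) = (c - 4)*(c + 1)*(c^3 - c^2 - 2*c) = (c - 4)*(c - 2)*(c + 1)*(c^2 + c) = c*(c - 4)*(c - 2)*(c + 1)*(c + 1)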